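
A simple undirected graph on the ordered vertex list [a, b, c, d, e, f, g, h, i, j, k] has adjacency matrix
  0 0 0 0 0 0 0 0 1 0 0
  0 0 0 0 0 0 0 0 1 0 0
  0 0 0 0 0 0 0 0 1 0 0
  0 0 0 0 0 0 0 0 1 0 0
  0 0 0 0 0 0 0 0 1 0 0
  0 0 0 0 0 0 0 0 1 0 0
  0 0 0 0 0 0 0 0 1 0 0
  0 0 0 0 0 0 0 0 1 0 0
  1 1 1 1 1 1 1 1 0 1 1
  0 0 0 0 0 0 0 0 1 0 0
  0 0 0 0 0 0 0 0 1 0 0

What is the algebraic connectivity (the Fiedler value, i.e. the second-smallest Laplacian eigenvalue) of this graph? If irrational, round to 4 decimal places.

1

Each diagonal entry of L is the vertex degree and each off-diagonal entry is -1 where an edge is present, 0 otherwise; in the order [a, b, c, d, e, f, g, h, i, j, k] the diagonal is [1, 1, 1, 1, 1, 1, 1, 1, 10, 1, 1]. The sorted Laplacian eigenvalues are [0, 1, 1, 1, 1, 1, 1, 1, 1, 1, 11]; the algebraic connectivity is the second entry, 1. By the matrix-tree theorem the graph has (1/11) * product of the nonzero eigenvalues = 1 spanning tree.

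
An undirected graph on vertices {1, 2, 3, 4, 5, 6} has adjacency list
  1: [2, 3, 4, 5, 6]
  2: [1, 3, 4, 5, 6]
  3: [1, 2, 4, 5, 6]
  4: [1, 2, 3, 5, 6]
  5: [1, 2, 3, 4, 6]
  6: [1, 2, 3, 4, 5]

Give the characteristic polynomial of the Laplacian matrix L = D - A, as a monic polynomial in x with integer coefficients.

x^6 - 30x^5 + 360x^4 - 2160x^3 + 6480x^2 - 7776x

With the vertex order [1, 2, 3, 4, 5, 6], the degrees are [5, 5, 5, 5, 5, 5], giving D = diag(5, 5, 5, 5, 5, 5) and L = D - A. L has integer entries, so p(x) = det(xI - L) has integer coefficients. Expanding the determinant yields x^6 - 30x^5 + 360x^4 - 2160x^3 + 6480x^2 - 7776x. The coefficient of x^5 equals -trace(L) = -30, matching the sum of degrees. There is one zero in the spectrum, matching the 1 component.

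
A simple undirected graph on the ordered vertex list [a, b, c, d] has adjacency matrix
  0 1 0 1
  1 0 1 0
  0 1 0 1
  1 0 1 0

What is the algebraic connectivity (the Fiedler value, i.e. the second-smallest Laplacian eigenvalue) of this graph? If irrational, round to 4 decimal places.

Reading degrees in the order [a, b, c, d] gives [2, 2, 2, 2]; set D = diag(2, 2, 2, 2) and form L = D - A. Computing the eigenvalues of L and sorting gives [0, 2, 2, 4]. The Fiedler value lambda_2 = 2 is strictly positive, so the graph is connected. There is one zero in the spectrum, matching the 1 component. By the matrix-tree theorem the graph has (1/4) * product of the nonzero eigenvalues = 4 spanning trees.

2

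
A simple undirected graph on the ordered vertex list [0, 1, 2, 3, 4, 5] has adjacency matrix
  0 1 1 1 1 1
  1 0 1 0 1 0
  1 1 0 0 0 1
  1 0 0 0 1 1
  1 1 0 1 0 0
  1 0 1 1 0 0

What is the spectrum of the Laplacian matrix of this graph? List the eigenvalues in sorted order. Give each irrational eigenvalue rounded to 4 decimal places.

Each diagonal entry of L is the vertex degree and each off-diagonal entry is -1 where an edge is present, 0 otherwise; in the order [0, 1, 2, 3, 4, 5] the diagonal is [5, 3, 3, 3, 3, 3]. L is symmetric positive semidefinite, so every eigenvalue is real and nonnegative. The single zero eigenvalue shows the graph is connected. By the matrix-tree theorem the graph has (1/6) * product of the nonzero eigenvalues = 121 spanning trees. There is one zero in the spectrum, matching the 1 component.

[0, 2.3820, 2.3820, 4.6180, 4.6180, 6]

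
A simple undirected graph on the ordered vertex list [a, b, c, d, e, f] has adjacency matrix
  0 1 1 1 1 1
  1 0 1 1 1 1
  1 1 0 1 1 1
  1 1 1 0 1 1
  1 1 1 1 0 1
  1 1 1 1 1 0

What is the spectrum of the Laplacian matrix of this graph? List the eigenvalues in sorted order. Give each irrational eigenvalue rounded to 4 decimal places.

Each diagonal entry of L is the vertex degree and each off-diagonal entry is -1 where an edge is present, 0 otherwise; in the order [a, b, c, d, e, f] the diagonal is [5, 5, 5, 5, 5, 5]. The multiplicity of 0 as a Laplacian eigenvalue equals the number of connected components. The single zero eigenvalue shows the graph is connected. There is one zero in the spectrum, matching the 1 component.

[0, 6, 6, 6, 6, 6]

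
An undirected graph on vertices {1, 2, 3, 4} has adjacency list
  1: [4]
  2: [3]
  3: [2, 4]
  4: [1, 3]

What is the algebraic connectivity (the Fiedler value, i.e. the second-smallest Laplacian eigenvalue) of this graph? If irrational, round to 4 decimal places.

0.5858

Each diagonal entry of L is the vertex degree and each off-diagonal entry is -1 where an edge is present, 0 otherwise; in the order [1, 2, 3, 4] the diagonal is [1, 1, 2, 2]. Computing the eigenvalues of L and sorting gives [0, 0.5858, 2, 3.4142]. The Fiedler value lambda_2 = 0.5858 is strictly positive, so the graph is connected.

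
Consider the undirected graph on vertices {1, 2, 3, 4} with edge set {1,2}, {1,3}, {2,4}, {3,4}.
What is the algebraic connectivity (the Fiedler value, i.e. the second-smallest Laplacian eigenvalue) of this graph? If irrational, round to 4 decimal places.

2

With the vertex order [1, 2, 3, 4], the degrees are [2, 2, 2, 2], giving D = diag(2, 2, 2, 2) and L = D - A. The sorted Laplacian eigenvalues are [0, 2, 2, 4]; the algebraic connectivity is the second entry, 2. By the matrix-tree theorem the graph has (1/4) * product of the nonzero eigenvalues = 4 spanning trees. There is one zero in the spectrum, matching the 1 component.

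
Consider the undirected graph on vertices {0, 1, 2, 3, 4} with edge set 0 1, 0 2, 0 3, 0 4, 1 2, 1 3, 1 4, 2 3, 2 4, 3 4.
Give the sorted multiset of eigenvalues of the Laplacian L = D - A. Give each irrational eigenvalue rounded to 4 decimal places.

Each diagonal entry of L is the vertex degree and each off-diagonal entry is -1 where an edge is present, 0 otherwise; in the order [0, 1, 2, 3, 4] the diagonal is [4, 4, 4, 4, 4]. Since every row of L sums to 0, the all-ones vector is in the kernel and 0 is an eigenvalue. The single zero eigenvalue shows the graph is connected.

[0, 5, 5, 5, 5]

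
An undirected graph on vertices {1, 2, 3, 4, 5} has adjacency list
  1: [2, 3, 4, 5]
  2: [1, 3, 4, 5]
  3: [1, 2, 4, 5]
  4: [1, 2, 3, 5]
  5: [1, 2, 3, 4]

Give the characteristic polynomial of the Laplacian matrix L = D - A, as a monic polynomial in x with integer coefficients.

x^5 - 20x^4 + 150x^3 - 500x^2 + 625x

With the vertex order [1, 2, 3, 4, 5], the degrees are [4, 4, 4, 4, 4], giving D = diag(4, 4, 4, 4, 4) and L = D - A. The eigenvalues of L are [0, 5, 5, 5, 5]; the characteristic polynomial is the product of (x - lambda_i), which multiplies out to x^5 - 20x^4 + 150x^3 - 500x^2 + 625x. The constant term is 0 because L is singular (the all-ones vector lies in its kernel).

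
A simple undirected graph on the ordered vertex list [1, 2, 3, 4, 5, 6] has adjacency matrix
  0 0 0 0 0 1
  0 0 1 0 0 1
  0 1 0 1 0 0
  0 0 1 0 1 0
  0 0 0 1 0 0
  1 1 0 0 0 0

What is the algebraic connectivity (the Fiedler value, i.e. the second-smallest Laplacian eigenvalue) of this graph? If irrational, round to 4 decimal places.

Reading degrees in the order [1, 2, 3, 4, 5, 6] gives [1, 2, 2, 2, 1, 2]; set D = diag(1, 2, 2, 2, 1, 2) and form L = D - A. The smallest Laplacian eigenvalue is always 0. The next one, lambda_2 = 0.2679, measures how hard the graph is to disconnect: larger values mean better connectivity.

0.2679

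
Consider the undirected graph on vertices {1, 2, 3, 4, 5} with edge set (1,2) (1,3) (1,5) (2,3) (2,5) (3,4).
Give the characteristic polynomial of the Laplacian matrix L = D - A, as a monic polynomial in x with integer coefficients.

x^5 - 12x^4 + 50x^3 - 82x^2 + 40x

Reading degrees in the order [1, 2, 3, 4, 5] gives [3, 3, 3, 1, 2]; set D = diag(3, 3, 3, 1, 2) and form L = D - A. L has integer entries, so p(x) = det(xI - L) has integer coefficients. Expanding the determinant yields x^5 - 12x^4 + 50x^3 - 82x^2 + 40x. The coefficient of x^4 equals -trace(L) = -12, matching the sum of degrees. By the matrix-tree theorem the graph has (1/5) * product of the nonzero eigenvalues = 8 spanning trees. The eigenvalues sum to 12, which equals trace(L) = 2|E|.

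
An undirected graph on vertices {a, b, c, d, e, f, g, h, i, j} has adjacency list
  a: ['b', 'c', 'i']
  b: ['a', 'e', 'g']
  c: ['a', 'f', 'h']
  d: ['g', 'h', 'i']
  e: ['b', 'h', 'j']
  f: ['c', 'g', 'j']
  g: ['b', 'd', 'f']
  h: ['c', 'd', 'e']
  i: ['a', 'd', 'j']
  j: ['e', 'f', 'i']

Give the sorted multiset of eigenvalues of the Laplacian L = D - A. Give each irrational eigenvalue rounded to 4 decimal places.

[0, 2, 2, 2, 2, 2, 5, 5, 5, 5]

With the vertex order [a, b, c, d, e, f, g, h, i, j], the degrees are [3, 3, 3, 3, 3, 3, 3, 3, 3, 3], giving D = diag(3, 3, 3, 3, 3, 3, 3, 3, 3, 3) and L = D - A. The multiplicity of 0 as a Laplacian eigenvalue equals the number of connected components. The single zero eigenvalue shows the graph is connected. By the matrix-tree theorem the graph has (1/10) * product of the nonzero eigenvalues = 2000 spanning trees.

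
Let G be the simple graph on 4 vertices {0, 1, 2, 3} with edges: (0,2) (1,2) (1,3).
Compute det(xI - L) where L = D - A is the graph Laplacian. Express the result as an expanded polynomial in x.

x^4 - 6x^3 + 10x^2 - 4x

With the vertex order [0, 1, 2, 3], the degrees are [1, 2, 2, 1], giving D = diag(1, 2, 2, 1) and L = D - A. Computing det(xI - L) by cofactor expansion (or equivalently via sum-over-permutations) gives x^4 - 6x^3 + 10x^2 - 4x. Since p(0) = det(-L) = 0, x divides p(x). By the matrix-tree theorem the graph has (1/4) * product of the nonzero eigenvalues = 1 spanning tree.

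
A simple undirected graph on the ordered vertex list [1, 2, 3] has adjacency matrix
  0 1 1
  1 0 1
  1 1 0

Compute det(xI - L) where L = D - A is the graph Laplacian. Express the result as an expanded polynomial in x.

Each diagonal entry of L is the vertex degree and each off-diagonal entry is -1 where an edge is present, 0 otherwise; in the order [1, 2, 3] the diagonal is [2, 2, 2]. L has integer entries, so p(x) = det(xI - L) has integer coefficients. Expanding the determinant yields x^3 - 6x^2 + 9x. The constant term is 0 because L is singular (the all-ones vector lies in its kernel). The largest eigenvalue, 3, is at most the vertex count 3.

x^3 - 6x^2 + 9x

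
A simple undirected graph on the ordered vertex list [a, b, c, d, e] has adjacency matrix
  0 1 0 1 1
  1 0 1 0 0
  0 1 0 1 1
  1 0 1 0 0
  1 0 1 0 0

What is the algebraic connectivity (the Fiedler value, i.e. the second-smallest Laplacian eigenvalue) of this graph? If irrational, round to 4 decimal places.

2

Each diagonal entry of L is the vertex degree and each off-diagonal entry is -1 where an edge is present, 0 otherwise; in the order [a, b, c, d, e] the diagonal is [3, 2, 3, 2, 2]. The smallest Laplacian eigenvalue is always 0. The next one, lambda_2 = 2, measures how hard the graph is to disconnect: larger values mean better connectivity. The eigenvalues sum to 12, which equals trace(L) = 2|E|.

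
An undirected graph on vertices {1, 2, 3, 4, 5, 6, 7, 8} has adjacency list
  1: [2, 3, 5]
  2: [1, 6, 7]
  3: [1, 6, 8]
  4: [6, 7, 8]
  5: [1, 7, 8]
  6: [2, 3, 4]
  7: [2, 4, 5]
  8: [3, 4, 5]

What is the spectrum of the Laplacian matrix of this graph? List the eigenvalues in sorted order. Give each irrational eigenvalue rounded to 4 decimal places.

Reading degrees in the order [1, 2, 3, 4, 5, 6, 7, 8] gives [3, 3, 3, 3, 3, 3, 3, 3]; set D = diag(3, 3, 3, 3, 3, 3, 3, 3) and form L = D - A. Diagonalising L (or applying a numerical eigensolver to the 8x8 matrix) gives the spectrum above. The single zero eigenvalue shows the graph is connected. By the matrix-tree theorem the graph has (1/8) * product of the nonzero eigenvalues = 384 spanning trees.

[0, 2, 2, 2, 4, 4, 4, 6]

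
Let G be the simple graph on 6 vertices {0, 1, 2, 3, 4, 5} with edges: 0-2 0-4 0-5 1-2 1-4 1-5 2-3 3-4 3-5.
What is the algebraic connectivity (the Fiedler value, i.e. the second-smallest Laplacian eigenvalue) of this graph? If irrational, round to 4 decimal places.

With the vertex order [0, 1, 2, 3, 4, 5], the degrees are [3, 3, 3, 3, 3, 3], giving D = diag(3, 3, 3, 3, 3, 3) and L = D - A. Computing the eigenvalues of L and sorting gives [0, 3, 3, 3, 3, 6]. The Fiedler value lambda_2 = 3 is strictly positive, so the graph is connected. There is one zero in the spectrum, matching the 1 component.

3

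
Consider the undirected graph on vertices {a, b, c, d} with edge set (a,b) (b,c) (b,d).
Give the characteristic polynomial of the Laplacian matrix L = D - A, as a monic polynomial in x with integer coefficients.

x^4 - 6x^3 + 9x^2 - 4x

With the vertex order [a, b, c, d], the degrees are [1, 3, 1, 1], giving D = diag(1, 3, 1, 1) and L = D - A. The eigenvalues of L are [0, 1, 1, 4]; the characteristic polynomial is the product of (x - lambda_i), which multiplies out to x^4 - 6x^3 + 9x^2 - 4x. Since p(0) = det(-L) = 0, x divides p(x). The largest eigenvalue, 4, is at most the vertex count 4.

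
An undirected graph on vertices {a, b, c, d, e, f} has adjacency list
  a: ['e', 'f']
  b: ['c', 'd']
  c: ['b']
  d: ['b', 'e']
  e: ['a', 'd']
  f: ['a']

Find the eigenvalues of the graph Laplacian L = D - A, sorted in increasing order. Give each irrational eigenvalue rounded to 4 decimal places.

[0, 0.2679, 1, 2, 3, 3.7321]

With the vertex order [a, b, c, d, e, f], the degrees are [2, 2, 1, 2, 2, 1], giving D = diag(2, 2, 1, 2, 2, 1) and L = D - A. Diagonalising L (or applying a numerical eigensolver to the 6x6 matrix) gives the spectrum above. There is one zero in the spectrum, matching the 1 component.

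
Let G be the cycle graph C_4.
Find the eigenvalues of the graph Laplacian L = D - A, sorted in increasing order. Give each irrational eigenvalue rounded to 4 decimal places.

The graph has 4 vertices and degree multiset [2, 2, 2, 2]; D is the diagonal matrix of degrees and L = D - A. The multiplicity of 0 as a Laplacian eigenvalue equals the number of connected components. The eigenvalues sum to 8, which equals trace(L) = 2|E|. The largest eigenvalue, 4, is at most the vertex count 4.

[0, 2, 2, 4]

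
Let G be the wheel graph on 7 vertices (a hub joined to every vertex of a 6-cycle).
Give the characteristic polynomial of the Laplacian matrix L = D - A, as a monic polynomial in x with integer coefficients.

The graph has 7 vertices and degree multiset [6, 3, 3, 3, 3, 3, 3]; D is the diagonal matrix of degrees and L = D - A. L has integer entries, so p(x) = det(xI - L) has integer coefficients. Expanding the determinant yields x^7 - 24x^6 + 231x^5 - 1140x^4 + 3036x^3 - 4128x^2 + 2240x. The constant term is 0 because L is singular (the all-ones vector lies in its kernel). By the matrix-tree theorem the graph has (1/7) * product of the nonzero eigenvalues = 320 spanning trees.

x^7 - 24x^6 + 231x^5 - 1140x^4 + 3036x^3 - 4128x^2 + 2240x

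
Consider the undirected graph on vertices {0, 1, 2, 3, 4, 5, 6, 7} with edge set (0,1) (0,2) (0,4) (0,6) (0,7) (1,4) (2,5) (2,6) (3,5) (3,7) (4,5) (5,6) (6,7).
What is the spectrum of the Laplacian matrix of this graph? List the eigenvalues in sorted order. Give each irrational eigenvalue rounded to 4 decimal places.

Each diagonal entry of L is the vertex degree and each off-diagonal entry is -1 where an edge is present, 0 otherwise; in the order [0, 1, 2, 3, 4, 5, 6, 7] the diagonal is [5, 2, 3, 2, 3, 4, 4, 3]. Since every row of L sums to 0, the all-ones vector is in the kernel and 0 is an eigenvalue. There is one zero in the spectrum, matching the 1 component. The largest eigenvalue, 6.4249, is at most the vertex count 8.

[0, 1.2146, 2, 2.7559, 3.4958, 4.6449, 5.4640, 6.4249]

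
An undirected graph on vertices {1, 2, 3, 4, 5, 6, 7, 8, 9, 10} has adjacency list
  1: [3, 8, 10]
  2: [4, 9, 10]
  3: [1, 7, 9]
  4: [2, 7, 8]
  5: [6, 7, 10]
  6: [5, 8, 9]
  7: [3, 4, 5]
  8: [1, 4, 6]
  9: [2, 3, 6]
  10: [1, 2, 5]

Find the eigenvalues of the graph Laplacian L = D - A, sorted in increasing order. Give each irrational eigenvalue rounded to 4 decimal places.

[0, 2, 2, 2, 2, 2, 5, 5, 5, 5]

With the vertex order [1, 2, 3, 4, 5, 6, 7, 8, 9, 10], the degrees are [3, 3, 3, 3, 3, 3, 3, 3, 3, 3], giving D = diag(3, 3, 3, 3, 3, 3, 3, 3, 3, 3) and L = D - A. The multiplicity of 0 as a Laplacian eigenvalue equals the number of connected components. The single zero eigenvalue shows the graph is connected. The largest eigenvalue, 5, is at most the vertex count 10.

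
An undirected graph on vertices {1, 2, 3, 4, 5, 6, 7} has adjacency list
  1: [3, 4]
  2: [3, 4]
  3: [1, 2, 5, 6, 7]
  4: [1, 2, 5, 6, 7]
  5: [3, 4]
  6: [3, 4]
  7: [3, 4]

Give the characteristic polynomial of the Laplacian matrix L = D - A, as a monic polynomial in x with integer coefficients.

With the vertex order [1, 2, 3, 4, 5, 6, 7], the degrees are [2, 2, 5, 5, 2, 2, 2], giving D = diag(2, 2, 5, 5, 2, 2, 2) and L = D - A. L has integer entries, so p(x) = det(xI - L) has integer coefficients. Expanding the determinant yields x^7 - 20x^6 + 155x^5 - 600x^4 + 1240x^3 - 1312x^2 + 560x. Since p(0) = det(-L) = 0, x divides p(x).

x^7 - 20x^6 + 155x^5 - 600x^4 + 1240x^3 - 1312x^2 + 560x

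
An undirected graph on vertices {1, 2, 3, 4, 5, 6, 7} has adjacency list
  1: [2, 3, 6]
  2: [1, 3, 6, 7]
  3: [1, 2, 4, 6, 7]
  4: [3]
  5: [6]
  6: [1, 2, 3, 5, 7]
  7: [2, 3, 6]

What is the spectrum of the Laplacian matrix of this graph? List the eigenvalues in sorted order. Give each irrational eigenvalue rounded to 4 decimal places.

With the vertex order [1, 2, 3, 4, 5, 6, 7], the degrees are [3, 4, 5, 1, 1, 5, 3], giving D = diag(3, 4, 5, 1, 1, 5, 3) and L = D - A. Since every row of L sums to 0, the all-ones vector is in the kernel and 0 is an eigenvalue. The single zero eigenvalue shows the graph is connected. There is one zero in the spectrum, matching the 1 component.

[0, 0.8074, 1.2087, 3, 5, 5.7913, 6.1926]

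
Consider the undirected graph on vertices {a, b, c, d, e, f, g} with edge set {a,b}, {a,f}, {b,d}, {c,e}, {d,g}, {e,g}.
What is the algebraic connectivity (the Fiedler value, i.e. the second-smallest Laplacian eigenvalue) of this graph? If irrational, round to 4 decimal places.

Each diagonal entry of L is the vertex degree and each off-diagonal entry is -1 where an edge is present, 0 otherwise; in the order [a, b, c, d, e, f, g] the diagonal is [2, 2, 1, 2, 2, 1, 2]. The smallest Laplacian eigenvalue is always 0. The next one, lambda_2 = 0.1981, measures how hard the graph is to disconnect: larger values mean better connectivity.

0.1981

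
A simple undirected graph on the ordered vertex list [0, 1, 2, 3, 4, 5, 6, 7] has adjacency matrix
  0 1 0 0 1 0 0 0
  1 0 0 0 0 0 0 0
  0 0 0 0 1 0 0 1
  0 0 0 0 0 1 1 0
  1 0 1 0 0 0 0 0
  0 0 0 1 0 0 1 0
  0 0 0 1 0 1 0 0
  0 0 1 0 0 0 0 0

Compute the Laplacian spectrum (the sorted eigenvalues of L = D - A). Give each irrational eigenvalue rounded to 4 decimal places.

Each diagonal entry of L is the vertex degree and each off-diagonal entry is -1 where an edge is present, 0 otherwise; in the order [0, 1, 2, 3, 4, 5, 6, 7] the diagonal is [2, 1, 2, 2, 2, 2, 2, 1]. L is symmetric positive semidefinite, so every eigenvalue is real and nonnegative. The 2 zero eigenvalues correspond to the 2 connected components. The largest eigenvalue, 3.6180, is at most the vertex count 8.

[0, 0, 0.3820, 1.3820, 2.6180, 3, 3, 3.6180]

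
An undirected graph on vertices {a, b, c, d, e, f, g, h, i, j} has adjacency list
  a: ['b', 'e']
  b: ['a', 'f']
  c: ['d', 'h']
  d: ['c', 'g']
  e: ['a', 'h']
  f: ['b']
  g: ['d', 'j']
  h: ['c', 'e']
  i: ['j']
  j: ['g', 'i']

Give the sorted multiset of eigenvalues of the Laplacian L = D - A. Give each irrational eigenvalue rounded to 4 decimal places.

[0, 0.0979, 0.3820, 0.8244, 1.3820, 2, 2.6180, 3.1756, 3.6180, 3.9021]

Each diagonal entry of L is the vertex degree and each off-diagonal entry is -1 where an edge is present, 0 otherwise; in the order [a, b, c, d, e, f, g, h, i, j] the diagonal is [2, 2, 2, 2, 2, 1, 2, 2, 1, 2]. Diagonalising L (or applying a numerical eigensolver to the 10x10 matrix) gives the spectrum above. The single zero eigenvalue shows the graph is connected. There is one zero in the spectrum, matching the 1 component.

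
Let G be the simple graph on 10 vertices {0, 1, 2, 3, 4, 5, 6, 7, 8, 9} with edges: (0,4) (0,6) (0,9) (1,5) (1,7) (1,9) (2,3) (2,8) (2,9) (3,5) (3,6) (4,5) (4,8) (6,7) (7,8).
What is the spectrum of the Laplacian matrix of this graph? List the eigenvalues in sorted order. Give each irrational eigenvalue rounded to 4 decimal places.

[0, 2, 2, 2, 2, 2, 5, 5, 5, 5]

Each diagonal entry of L is the vertex degree and each off-diagonal entry is -1 where an edge is present, 0 otherwise; in the order [0, 1, 2, 3, 4, 5, 6, 7, 8, 9] the diagonal is [3, 3, 3, 3, 3, 3, 3, 3, 3, 3]. L is symmetric positive semidefinite, so every eigenvalue is real and nonnegative. The single zero eigenvalue shows the graph is connected. The eigenvalues sum to 30, which equals trace(L) = 2|E|. The largest eigenvalue, 5, is at most the vertex count 10.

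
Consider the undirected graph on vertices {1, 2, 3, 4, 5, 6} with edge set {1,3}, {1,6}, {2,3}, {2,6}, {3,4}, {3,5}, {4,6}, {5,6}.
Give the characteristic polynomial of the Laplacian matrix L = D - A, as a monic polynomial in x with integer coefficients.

With the vertex order [1, 2, 3, 4, 5, 6], the degrees are [2, 2, 4, 2, 2, 4], giving D = diag(2, 2, 4, 2, 2, 4) and L = D - A. The eigenvalues of L are [0, 2, 2, 2, 4, 6]; the characteristic polynomial is the product of (x - lambda_i), which multiplies out to x^6 - 16x^5 + 96x^4 - 272x^3 + 368x^2 - 192x. The constant term is 0 because L is singular (the all-ones vector lies in its kernel). The eigenvalues sum to 16, which equals trace(L) = 2|E|.

x^6 - 16x^5 + 96x^4 - 272x^3 + 368x^2 - 192x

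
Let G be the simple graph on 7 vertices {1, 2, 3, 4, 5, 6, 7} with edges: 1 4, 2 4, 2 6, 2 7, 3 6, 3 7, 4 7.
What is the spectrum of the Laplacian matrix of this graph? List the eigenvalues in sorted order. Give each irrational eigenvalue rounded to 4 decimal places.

Each diagonal entry of L is the vertex degree and each off-diagonal entry is -1 where an edge is present, 0 otherwise; in the order [1, 2, 3, 4, 5, 6, 7] the diagonal is [1, 3, 2, 3, 0, 2, 3]. The multiplicity of 0 as a Laplacian eigenvalue equals the number of connected components. The 2 zero eigenvalues correspond to the 2 connected components. The eigenvalues sum to 14, which equals trace(L) = 2|E|.

[0, 0, 0.6972, 2, 2.3820, 4.3028, 4.6180]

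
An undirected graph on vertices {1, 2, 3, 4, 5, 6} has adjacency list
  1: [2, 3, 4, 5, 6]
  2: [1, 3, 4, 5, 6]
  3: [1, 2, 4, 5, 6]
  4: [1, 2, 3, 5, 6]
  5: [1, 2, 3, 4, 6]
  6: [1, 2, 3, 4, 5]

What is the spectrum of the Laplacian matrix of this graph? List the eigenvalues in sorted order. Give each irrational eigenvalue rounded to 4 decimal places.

[0, 6, 6, 6, 6, 6]

With the vertex order [1, 2, 3, 4, 5, 6], the degrees are [5, 5, 5, 5, 5, 5], giving D = diag(5, 5, 5, 5, 5, 5) and L = D - A. Diagonalising L (or applying a numerical eigensolver to the 6x6 matrix) gives the spectrum above. The single zero eigenvalue shows the graph is connected. There is one zero in the spectrum, matching the 1 component.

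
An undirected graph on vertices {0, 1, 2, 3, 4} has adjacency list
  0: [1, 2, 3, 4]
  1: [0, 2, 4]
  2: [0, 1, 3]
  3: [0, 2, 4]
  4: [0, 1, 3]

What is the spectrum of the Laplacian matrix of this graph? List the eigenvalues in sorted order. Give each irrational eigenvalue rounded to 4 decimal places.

Reading degrees in the order [0, 1, 2, 3, 4] gives [4, 3, 3, 3, 3]; set D = diag(4, 3, 3, 3, 3) and form L = D - A. L is symmetric positive semidefinite, so every eigenvalue is real and nonnegative. There is one zero in the spectrum, matching the 1 component.

[0, 3, 3, 5, 5]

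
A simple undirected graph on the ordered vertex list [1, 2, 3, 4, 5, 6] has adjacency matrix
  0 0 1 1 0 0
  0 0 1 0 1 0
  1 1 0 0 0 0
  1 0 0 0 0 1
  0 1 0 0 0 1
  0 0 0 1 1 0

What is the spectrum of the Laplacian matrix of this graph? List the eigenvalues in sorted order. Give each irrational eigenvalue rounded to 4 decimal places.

Each diagonal entry of L is the vertex degree and each off-diagonal entry is -1 where an edge is present, 0 otherwise; in the order [1, 2, 3, 4, 5, 6] the diagonal is [2, 2, 2, 2, 2, 2]. The multiplicity of 0 as a Laplacian eigenvalue equals the number of connected components. The largest eigenvalue, 4, is at most the vertex count 6.

[0, 1, 1, 3, 3, 4]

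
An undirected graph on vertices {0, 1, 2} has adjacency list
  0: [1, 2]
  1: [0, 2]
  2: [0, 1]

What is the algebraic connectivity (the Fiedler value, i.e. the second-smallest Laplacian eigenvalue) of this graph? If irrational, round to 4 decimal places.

With the vertex order [0, 1, 2], the degrees are [2, 2, 2], giving D = diag(2, 2, 2) and L = D - A. The smallest Laplacian eigenvalue is always 0. The next one, lambda_2 = 3, measures how hard the graph is to disconnect: larger values mean better connectivity. By the matrix-tree theorem the graph has (1/3) * product of the nonzero eigenvalues = 3 spanning trees.

3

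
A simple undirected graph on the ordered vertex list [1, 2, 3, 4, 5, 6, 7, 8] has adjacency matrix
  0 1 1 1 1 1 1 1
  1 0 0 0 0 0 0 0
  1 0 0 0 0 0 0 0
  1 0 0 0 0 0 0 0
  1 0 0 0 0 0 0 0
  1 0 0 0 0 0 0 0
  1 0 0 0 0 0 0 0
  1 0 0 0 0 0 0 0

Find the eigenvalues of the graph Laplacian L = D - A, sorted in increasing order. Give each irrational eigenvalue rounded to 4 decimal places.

[0, 1, 1, 1, 1, 1, 1, 8]

Reading degrees in the order [1, 2, 3, 4, 5, 6, 7, 8] gives [7, 1, 1, 1, 1, 1, 1, 1]; set D = diag(7, 1, 1, 1, 1, 1, 1, 1) and form L = D - A. L is symmetric positive semidefinite, so every eigenvalue is real and nonnegative.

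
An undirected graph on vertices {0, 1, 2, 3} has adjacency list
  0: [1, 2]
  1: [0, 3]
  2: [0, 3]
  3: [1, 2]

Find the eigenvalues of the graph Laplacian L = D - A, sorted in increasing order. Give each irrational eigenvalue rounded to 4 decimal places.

[0, 2, 2, 4]

Each diagonal entry of L is the vertex degree and each off-diagonal entry is -1 where an edge is present, 0 otherwise; in the order [0, 1, 2, 3] the diagonal is [2, 2, 2, 2]. Diagonalising L (or applying a numerical eigensolver to the 4x4 matrix) gives the spectrum above. The single zero eigenvalue shows the graph is connected. There is one zero in the spectrum, matching the 1 component. The eigenvalues sum to 8, which equals trace(L) = 2|E|.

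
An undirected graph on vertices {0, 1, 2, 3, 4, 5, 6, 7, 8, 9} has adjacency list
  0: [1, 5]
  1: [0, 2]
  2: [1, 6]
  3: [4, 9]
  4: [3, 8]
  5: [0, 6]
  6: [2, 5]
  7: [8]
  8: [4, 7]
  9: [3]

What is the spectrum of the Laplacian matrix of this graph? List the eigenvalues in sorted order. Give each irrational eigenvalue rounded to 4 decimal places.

[0, 0, 0.3820, 1.3820, 1.3820, 1.3820, 2.6180, 3.6180, 3.6180, 3.6180]

Reading degrees in the order [0, 1, 2, 3, 4, 5, 6, 7, 8, 9] gives [2, 2, 2, 2, 2, 2, 2, 1, 2, 1]; set D = diag(2, 2, 2, 2, 2, 2, 2, 1, 2, 1) and form L = D - A. L is symmetric positive semidefinite, so every eigenvalue is real and nonnegative. The 2 zero eigenvalues correspond to the 2 connected components. The eigenvalues sum to 18, which equals trace(L) = 2|E|.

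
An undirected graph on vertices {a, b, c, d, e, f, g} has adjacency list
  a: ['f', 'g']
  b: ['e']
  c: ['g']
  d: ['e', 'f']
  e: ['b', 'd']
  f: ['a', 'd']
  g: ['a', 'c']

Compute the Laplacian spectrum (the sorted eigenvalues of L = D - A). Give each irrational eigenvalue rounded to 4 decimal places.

Reading degrees in the order [a, b, c, d, e, f, g] gives [2, 1, 1, 2, 2, 2, 2]; set D = diag(2, 1, 1, 2, 2, 2, 2) and form L = D - A. Diagonalising L (or applying a numerical eigensolver to the 7x7 matrix) gives the spectrum above. The single zero eigenvalue shows the graph is connected.

[0, 0.1981, 0.7530, 1.5550, 2.4450, 3.2470, 3.8019]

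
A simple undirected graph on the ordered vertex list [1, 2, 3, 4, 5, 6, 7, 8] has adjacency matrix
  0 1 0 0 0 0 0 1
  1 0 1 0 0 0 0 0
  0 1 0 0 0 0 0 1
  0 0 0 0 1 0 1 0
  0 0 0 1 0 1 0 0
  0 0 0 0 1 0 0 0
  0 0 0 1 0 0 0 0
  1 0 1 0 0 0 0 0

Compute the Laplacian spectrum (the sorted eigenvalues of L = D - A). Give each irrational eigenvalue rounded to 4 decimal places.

With the vertex order [1, 2, 3, 4, 5, 6, 7, 8], the degrees are [2, 2, 2, 2, 2, 1, 1, 2], giving D = diag(2, 2, 2, 2, 2, 1, 1, 2) and L = D - A. L is symmetric positive semidefinite, so every eigenvalue is real and nonnegative. The 2 zero eigenvalues correspond to the 2 connected components.

[0, 0, 0.5858, 2, 2, 2, 3.4142, 4]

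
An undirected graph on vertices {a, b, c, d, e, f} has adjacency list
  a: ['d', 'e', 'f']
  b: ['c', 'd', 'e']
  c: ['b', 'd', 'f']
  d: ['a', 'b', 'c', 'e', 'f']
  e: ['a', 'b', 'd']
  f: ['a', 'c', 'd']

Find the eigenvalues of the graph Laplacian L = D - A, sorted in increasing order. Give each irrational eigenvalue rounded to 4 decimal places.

[0, 2.3820, 2.3820, 4.6180, 4.6180, 6]

With the vertex order [a, b, c, d, e, f], the degrees are [3, 3, 3, 5, 3, 3], giving D = diag(3, 3, 3, 5, 3, 3) and L = D - A. The multiplicity of 0 as a Laplacian eigenvalue equals the number of connected components. The single zero eigenvalue shows the graph is connected.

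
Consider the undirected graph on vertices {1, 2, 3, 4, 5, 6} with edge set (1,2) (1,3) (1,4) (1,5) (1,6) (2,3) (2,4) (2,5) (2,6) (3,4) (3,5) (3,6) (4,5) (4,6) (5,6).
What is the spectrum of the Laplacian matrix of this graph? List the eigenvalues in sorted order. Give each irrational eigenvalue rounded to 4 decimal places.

Each diagonal entry of L is the vertex degree and each off-diagonal entry is -1 where an edge is present, 0 otherwise; in the order [1, 2, 3, 4, 5, 6] the diagonal is [5, 5, 5, 5, 5, 5]. The multiplicity of 0 as a Laplacian eigenvalue equals the number of connected components. There is one zero in the spectrum, matching the 1 component.

[0, 6, 6, 6, 6, 6]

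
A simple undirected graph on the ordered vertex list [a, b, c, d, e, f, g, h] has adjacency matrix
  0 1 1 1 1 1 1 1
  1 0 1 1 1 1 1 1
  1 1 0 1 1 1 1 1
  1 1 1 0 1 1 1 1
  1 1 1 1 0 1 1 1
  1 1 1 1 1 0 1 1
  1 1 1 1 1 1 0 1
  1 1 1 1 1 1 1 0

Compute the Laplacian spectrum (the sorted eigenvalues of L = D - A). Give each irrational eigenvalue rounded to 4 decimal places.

With the vertex order [a, b, c, d, e, f, g, h], the degrees are [7, 7, 7, 7, 7, 7, 7, 7], giving D = diag(7, 7, 7, 7, 7, 7, 7, 7) and L = D - A. The multiplicity of 0 as a Laplacian eigenvalue equals the number of connected components. The eigenvalues sum to 56, which equals trace(L) = 2|E|.

[0, 8, 8, 8, 8, 8, 8, 8]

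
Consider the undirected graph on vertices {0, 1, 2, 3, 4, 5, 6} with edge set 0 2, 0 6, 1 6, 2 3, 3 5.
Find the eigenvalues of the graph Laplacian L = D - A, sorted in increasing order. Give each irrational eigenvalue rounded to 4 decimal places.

[0, 0, 0.2679, 1, 2, 3, 3.7321]

With the vertex order [0, 1, 2, 3, 4, 5, 6], the degrees are [2, 1, 2, 2, 0, 1, 2], giving D = diag(2, 1, 2, 2, 0, 1, 2) and L = D - A. Since every row of L sums to 0, the all-ones vector is in the kernel and 0 is an eigenvalue. The 2 zero eigenvalues correspond to the 2 connected components. The largest eigenvalue, 3.7321, is at most the vertex count 7.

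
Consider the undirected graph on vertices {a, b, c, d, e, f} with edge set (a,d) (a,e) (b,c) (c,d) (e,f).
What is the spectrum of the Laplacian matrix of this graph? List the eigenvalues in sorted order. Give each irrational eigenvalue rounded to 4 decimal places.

[0, 0.2679, 1, 2, 3, 3.7321]

Each diagonal entry of L is the vertex degree and each off-diagonal entry is -1 where an edge is present, 0 otherwise; in the order [a, b, c, d, e, f] the diagonal is [2, 1, 2, 2, 2, 1]. Diagonalising L (or applying a numerical eigensolver to the 6x6 matrix) gives the spectrum above. The single zero eigenvalue shows the graph is connected. By the matrix-tree theorem the graph has (1/6) * product of the nonzero eigenvalues = 1 spanning tree. The eigenvalues sum to 10, which equals trace(L) = 2|E|.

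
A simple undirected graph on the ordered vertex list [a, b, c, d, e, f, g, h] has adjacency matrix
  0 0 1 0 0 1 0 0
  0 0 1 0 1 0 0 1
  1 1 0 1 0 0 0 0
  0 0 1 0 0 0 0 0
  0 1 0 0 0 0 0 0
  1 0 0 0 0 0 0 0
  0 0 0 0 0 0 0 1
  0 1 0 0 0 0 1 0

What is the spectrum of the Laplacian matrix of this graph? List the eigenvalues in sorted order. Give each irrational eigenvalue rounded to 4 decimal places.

[0, 0.2509, 0.5858, 0.7287, 2, 2.3349, 3.4142, 4.6855]

Reading degrees in the order [a, b, c, d, e, f, g, h] gives [2, 3, 3, 1, 1, 1, 1, 2]; set D = diag(2, 3, 3, 1, 1, 1, 1, 2) and form L = D - A. The multiplicity of 0 as a Laplacian eigenvalue equals the number of connected components. The single zero eigenvalue shows the graph is connected. There is one zero in the spectrum, matching the 1 component. The largest eigenvalue, 4.6855, is at most the vertex count 8.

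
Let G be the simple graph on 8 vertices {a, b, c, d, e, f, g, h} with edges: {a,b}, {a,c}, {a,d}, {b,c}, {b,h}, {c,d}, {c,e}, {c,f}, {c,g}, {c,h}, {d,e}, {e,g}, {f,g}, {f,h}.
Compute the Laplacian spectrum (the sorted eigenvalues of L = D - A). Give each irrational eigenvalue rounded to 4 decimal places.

[0, 1.7530, 1.7530, 3.4450, 3.4450, 4.8019, 4.8019, 8]

With the vertex order [a, b, c, d, e, f, g, h], the degrees are [3, 3, 7, 3, 3, 3, 3, 3], giving D = diag(3, 3, 7, 3, 3, 3, 3, 3) and L = D - A. Since every row of L sums to 0, the all-ones vector is in the kernel and 0 is an eigenvalue. The eigenvalues sum to 28, which equals trace(L) = 2|E|.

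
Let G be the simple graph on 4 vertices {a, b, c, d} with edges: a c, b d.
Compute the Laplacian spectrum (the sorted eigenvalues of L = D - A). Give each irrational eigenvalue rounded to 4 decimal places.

Reading degrees in the order [a, b, c, d] gives [1, 1, 1, 1]; set D = diag(1, 1, 1, 1) and form L = D - A. Diagonalising L (or applying a numerical eigensolver to the 4x4 matrix) gives the spectrum above. The 2 zero eigenvalues correspond to the 2 connected components.

[0, 0, 2, 2]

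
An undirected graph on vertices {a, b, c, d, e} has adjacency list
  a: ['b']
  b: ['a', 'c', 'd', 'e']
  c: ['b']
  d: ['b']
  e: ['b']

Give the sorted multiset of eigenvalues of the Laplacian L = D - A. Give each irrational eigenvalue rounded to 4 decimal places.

[0, 1, 1, 1, 5]

Each diagonal entry of L is the vertex degree and each off-diagonal entry is -1 where an edge is present, 0 otherwise; in the order [a, b, c, d, e] the diagonal is [1, 4, 1, 1, 1]. The multiplicity of 0 as a Laplacian eigenvalue equals the number of connected components. By the matrix-tree theorem the graph has (1/5) * product of the nonzero eigenvalues = 1 spanning tree. The eigenvalues sum to 8, which equals trace(L) = 2|E|.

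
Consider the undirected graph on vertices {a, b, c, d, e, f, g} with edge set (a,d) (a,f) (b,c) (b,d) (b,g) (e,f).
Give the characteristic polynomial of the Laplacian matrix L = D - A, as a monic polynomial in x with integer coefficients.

x^7 - 12x^6 + 54x^5 - 114x^4 + 116x^3 - 52x^2 + 7x

With the vertex order [a, b, c, d, e, f, g], the degrees are [2, 3, 1, 2, 1, 2, 1], giving D = diag(2, 3, 1, 2, 1, 2, 1) and L = D - A. L has integer entries, so p(x) = det(xI - L) has integer coefficients. Expanding the determinant yields x^7 - 12x^6 + 54x^5 - 114x^4 + 116x^3 - 52x^2 + 7x. The coefficient of x^6 equals -trace(L) = -12, matching the sum of degrees. The eigenvalues sum to 12, which equals trace(L) = 2|E|. By the matrix-tree theorem the graph has (1/7) * product of the nonzero eigenvalues = 1 spanning tree.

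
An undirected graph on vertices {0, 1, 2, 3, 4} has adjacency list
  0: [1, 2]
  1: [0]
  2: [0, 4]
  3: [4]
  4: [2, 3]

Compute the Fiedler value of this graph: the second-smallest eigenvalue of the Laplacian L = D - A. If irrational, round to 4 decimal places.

With the vertex order [0, 1, 2, 3, 4], the degrees are [2, 1, 2, 1, 2], giving D = diag(2, 1, 2, 1, 2) and L = D - A. The sorted Laplacian eigenvalues are [0, 0.3820, 1.3820, 2.6180, 3.6180]; the algebraic connectivity is the second entry, 0.3820. The eigenvalues sum to 8, which equals trace(L) = 2|E|.

0.3820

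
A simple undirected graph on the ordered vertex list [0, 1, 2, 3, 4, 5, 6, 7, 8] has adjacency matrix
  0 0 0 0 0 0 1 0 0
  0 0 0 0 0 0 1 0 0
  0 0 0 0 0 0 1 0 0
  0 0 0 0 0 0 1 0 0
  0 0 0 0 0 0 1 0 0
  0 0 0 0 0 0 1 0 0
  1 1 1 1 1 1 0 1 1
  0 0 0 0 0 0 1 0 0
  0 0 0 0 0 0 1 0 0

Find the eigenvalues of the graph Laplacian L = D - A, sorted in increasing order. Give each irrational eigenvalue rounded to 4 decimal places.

With the vertex order [0, 1, 2, 3, 4, 5, 6, 7, 8], the degrees are [1, 1, 1, 1, 1, 1, 8, 1, 1], giving D = diag(1, 1, 1, 1, 1, 1, 8, 1, 1) and L = D - A. Diagonalising L (or applying a numerical eigensolver to the 9x9 matrix) gives the spectrum above. The single zero eigenvalue shows the graph is connected.

[0, 1, 1, 1, 1, 1, 1, 1, 9]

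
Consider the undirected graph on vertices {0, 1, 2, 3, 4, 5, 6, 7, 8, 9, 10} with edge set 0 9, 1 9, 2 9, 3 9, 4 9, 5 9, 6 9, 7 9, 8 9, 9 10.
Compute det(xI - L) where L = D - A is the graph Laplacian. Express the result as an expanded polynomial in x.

x^11 - 20x^10 + 135x^9 - 480x^8 + 1050x^7 - 1512x^6 + 1470x^5 - 960x^4 + 405x^3 - 100x^2 + 11x

Reading degrees in the order [0, 1, 2, 3, 4, 5, 6, 7, 8, 9, 10] gives [1, 1, 1, 1, 1, 1, 1, 1, 1, 10, 1]; set D = diag(1, 1, 1, 1, 1, 1, 1, 1, 1, 10, 1) and form L = D - A. Computing det(xI - L) by cofactor expansion (or equivalently via sum-over-permutations) gives x^11 - 20x^10 + 135x^9 - 480x^8 + 1050x^7 - 1512x^6 + 1470x^5 - 960x^4 + 405x^3 - 100x^2 + 11x. Since p(0) = det(-L) = 0, x divides p(x). There is one zero in the spectrum, matching the 1 component.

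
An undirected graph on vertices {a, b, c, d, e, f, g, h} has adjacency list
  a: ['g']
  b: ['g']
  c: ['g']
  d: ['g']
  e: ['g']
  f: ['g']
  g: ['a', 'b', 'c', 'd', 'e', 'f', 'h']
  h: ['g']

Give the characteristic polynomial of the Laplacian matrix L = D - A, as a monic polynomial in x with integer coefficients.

x^8 - 14x^7 + 63x^6 - 140x^5 + 175x^4 - 126x^3 + 49x^2 - 8x

Reading degrees in the order [a, b, c, d, e, f, g, h] gives [1, 1, 1, 1, 1, 1, 7, 1]; set D = diag(1, 1, 1, 1, 1, 1, 7, 1) and form L = D - A. The eigenvalues of L are [0, 1, 1, 1, 1, 1, 1, 8]; the characteristic polynomial is the product of (x - lambda_i), which multiplies out to x^8 - 14x^7 + 63x^6 - 140x^5 + 175x^4 - 126x^3 + 49x^2 - 8x. The coefficient of x^7 equals -trace(L) = -14, matching the sum of degrees. The largest eigenvalue, 8, is at most the vertex count 8.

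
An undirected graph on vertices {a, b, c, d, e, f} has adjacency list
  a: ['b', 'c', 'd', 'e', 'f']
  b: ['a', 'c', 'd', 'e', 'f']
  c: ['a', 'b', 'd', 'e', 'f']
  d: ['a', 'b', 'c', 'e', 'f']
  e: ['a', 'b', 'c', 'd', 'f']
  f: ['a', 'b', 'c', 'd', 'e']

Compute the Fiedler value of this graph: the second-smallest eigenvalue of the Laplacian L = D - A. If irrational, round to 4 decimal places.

Each diagonal entry of L is the vertex degree and each off-diagonal entry is -1 where an edge is present, 0 otherwise; in the order [a, b, c, d, e, f] the diagonal is [5, 5, 5, 5, 5, 5]. The sorted Laplacian eigenvalues are [0, 6, 6, 6, 6, 6]; the algebraic connectivity is the second entry, 6. The eigenvalues sum to 30, which equals trace(L) = 2|E|. By the matrix-tree theorem the graph has (1/6) * product of the nonzero eigenvalues = 1296 spanning trees.

6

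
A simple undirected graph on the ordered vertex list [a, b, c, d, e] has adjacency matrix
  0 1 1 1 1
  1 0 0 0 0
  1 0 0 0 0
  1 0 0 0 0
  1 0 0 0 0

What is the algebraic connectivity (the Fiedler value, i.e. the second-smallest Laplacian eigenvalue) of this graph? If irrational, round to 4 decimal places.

Reading degrees in the order [a, b, c, d, e] gives [4, 1, 1, 1, 1]; set D = diag(4, 1, 1, 1, 1) and form L = D - A. Computing the eigenvalues of L and sorting gives [0, 1, 1, 1, 5]. The Fiedler value lambda_2 = 1 is strictly positive, so the graph is connected. By the matrix-tree theorem the graph has (1/5) * product of the nonzero eigenvalues = 1 spanning tree. The eigenvalues sum to 8, which equals trace(L) = 2|E|.

1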